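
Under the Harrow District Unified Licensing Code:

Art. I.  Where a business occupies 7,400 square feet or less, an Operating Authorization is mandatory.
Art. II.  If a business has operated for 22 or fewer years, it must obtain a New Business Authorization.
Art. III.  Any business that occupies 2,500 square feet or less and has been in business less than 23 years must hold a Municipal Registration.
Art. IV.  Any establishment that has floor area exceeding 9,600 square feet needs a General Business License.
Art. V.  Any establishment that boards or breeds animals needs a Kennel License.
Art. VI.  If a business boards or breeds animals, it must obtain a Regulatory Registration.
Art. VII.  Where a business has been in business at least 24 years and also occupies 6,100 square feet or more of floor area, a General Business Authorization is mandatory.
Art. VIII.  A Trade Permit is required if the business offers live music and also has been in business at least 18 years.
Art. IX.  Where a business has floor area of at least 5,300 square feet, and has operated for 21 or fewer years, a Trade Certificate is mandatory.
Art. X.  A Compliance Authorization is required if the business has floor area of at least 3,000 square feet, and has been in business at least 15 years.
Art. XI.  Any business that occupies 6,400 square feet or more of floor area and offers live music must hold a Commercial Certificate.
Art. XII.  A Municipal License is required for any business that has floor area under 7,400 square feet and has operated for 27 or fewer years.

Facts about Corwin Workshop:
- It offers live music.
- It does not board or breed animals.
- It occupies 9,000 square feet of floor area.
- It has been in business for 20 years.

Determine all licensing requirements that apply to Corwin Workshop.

Commercial Certificate, Compliance Authorization, New Business Authorization, Trade Certificate, Trade Permit

Art. I. floor area 9,000 square feet > 7,400 square feet → Operating Authorization not required.
Art. II. years in business 20 ≤ 22 → New Business Authorization required.
Art. III. floor area 9,000 square feet > 2,500 square feet; years in business 20 < 23 → Municipal Registration not required.
Art. IV. floor area 9,000 square feet ≤ 9,600 square feet → General Business License not required.
Art. V. does not board or breed animals → Kennel License not required.
Art. VI. does not board or breed animals → Regulatory Registration not required.
Art. VII. years in business 20 < 24; floor area 9,000 square feet ≥ 6,100 square feet → General Business Authorization not required.
Art. VIII. offers live music; years in business 20 ≥ 18 → Trade Permit required.
Art. IX. floor area 9,000 square feet ≥ 5,300 square feet; years in business 20 ≤ 21 → Trade Certificate required.
Art. X. floor area 9,000 square feet ≥ 3,000 square feet; years in business 20 ≥ 15 → Compliance Authorization required.
Art. XI. floor area 9,000 square feet ≥ 6,400 square feet; offers live music → Commercial Certificate required.
Art. XII. floor area 9,000 square feet ≥ 7,400 square feet; years in business 20 ≤ 27 → Municipal License not required.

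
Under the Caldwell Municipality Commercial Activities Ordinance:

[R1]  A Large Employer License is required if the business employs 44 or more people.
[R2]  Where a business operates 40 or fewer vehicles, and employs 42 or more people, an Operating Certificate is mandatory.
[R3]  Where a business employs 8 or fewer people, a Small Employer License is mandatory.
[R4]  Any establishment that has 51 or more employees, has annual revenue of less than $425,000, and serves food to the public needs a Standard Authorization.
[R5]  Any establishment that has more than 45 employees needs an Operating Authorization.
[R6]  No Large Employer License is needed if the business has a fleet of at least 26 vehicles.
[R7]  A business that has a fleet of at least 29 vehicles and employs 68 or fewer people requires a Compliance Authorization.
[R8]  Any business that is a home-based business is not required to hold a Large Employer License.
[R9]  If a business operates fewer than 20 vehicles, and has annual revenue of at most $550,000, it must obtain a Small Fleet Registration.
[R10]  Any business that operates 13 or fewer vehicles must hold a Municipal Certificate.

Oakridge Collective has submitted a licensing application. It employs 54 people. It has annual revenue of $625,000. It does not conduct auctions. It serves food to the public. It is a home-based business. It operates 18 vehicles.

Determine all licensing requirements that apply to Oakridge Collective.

Operating Authorization, Operating Certificate

[R1] employees 54 ≥ 44 → Large Employer License required.
[R2] vehicles 18 ≤ 40; employees 54 ≥ 42 → Operating Certificate required.
[R3] employees 54 > 8 → Small Employer License not required.
[R4] employees 54 ≥ 51; revenue $625,000 ≥ $425,000; serves food to the public → Standard Authorization not required.
[R5] employees 54 > 45 → Operating Authorization required.
[R6] vehicles 18 < 26 → Large Employer License exemption does not apply.
[R7] vehicles 18 < 29; employees 54 ≤ 68 → Compliance Authorization not required.
[R8] is a home-based business → exempt from Large Employer License.
[R9] vehicles 18 < 20; revenue $625,000 > $550,000 → Small Fleet Registration not required.
[R10] vehicles 18 > 13 → Municipal Certificate not required.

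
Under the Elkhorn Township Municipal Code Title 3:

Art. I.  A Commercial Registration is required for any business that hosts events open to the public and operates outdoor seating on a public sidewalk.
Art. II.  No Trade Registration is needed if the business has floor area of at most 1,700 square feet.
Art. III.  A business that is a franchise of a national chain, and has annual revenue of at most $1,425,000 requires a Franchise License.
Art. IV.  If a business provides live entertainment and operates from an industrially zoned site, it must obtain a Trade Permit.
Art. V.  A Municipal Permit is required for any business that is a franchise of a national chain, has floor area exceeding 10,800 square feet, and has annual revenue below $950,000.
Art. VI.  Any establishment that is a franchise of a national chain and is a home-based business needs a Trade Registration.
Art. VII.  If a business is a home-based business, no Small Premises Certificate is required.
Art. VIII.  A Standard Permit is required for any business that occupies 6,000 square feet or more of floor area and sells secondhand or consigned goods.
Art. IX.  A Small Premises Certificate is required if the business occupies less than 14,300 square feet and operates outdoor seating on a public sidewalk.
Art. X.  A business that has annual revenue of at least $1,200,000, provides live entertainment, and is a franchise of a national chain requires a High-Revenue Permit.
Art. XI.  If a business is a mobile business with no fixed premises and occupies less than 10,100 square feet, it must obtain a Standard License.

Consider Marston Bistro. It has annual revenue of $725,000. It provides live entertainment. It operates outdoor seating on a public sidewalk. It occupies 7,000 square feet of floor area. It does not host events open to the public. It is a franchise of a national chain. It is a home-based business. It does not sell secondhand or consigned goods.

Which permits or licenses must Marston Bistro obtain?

Franchise License, Trade Registration

Art. I. does not host events open to the public; operates outdoor seating on a public sidewalk → Commercial Registration not required.
Art. II. floor area 7,000 square feet > 1,700 square feet → Trade Registration exemption does not apply.
Art. III. is a franchise of a national chain; revenue $725,000 ≤ $1,425,000 → Franchise License required.
Art. IV. provides live entertainment; is a home-based business (not: operates from an industrially zoned site) → Trade Permit not required.
Art. V. is a franchise of a national chain; floor area 7,000 square feet ≤ 10,800 square feet; revenue $725,000 < $950,000 → Municipal Permit not required.
Art. VI. is a franchise of a national chain; is a home-based business → Trade Registration required.
Art. VII. is a home-based business → exempt from Small Premises Certificate.
Art. VIII. floor area 7,000 square feet ≥ 6,000 square feet; does not sell secondhand or consigned goods → Standard Permit not required.
Art. IX. floor area 7,000 square feet < 14,300 square feet; operates outdoor seating on a public sidewalk → Small Premises Certificate required.
Art. X. revenue $725,000 < $1,200,000; provides live entertainment; is a franchise of a national chain → High-Revenue Permit not required.
Art. XI. is a home-based business (not: is a mobile business with no fixed premises); floor area 7,000 square feet < 10,100 square feet → Standard License not required.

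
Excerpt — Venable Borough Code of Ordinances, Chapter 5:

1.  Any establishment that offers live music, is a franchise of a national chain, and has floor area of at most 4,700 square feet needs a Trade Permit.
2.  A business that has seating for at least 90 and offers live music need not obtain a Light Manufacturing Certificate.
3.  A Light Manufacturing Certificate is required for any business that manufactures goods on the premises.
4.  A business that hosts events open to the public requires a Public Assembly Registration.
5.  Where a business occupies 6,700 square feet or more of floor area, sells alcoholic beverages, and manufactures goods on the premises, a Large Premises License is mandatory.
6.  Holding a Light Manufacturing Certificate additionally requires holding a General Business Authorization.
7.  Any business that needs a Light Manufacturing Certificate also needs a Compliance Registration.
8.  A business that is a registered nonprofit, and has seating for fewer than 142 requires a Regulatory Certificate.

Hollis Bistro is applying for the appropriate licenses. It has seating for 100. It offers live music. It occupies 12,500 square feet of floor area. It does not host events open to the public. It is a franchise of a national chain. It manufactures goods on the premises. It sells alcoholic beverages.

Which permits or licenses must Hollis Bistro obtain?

Large Premises License

1. offers live music; is a franchise of a national chain; floor area 12,500 square feet > 4,700 square feet → Trade Permit not required.
2. seating 100 ≥ 90; offers live music → exempt from Light Manufacturing Certificate.
3. manufactures goods on the premises → Light Manufacturing Certificate required.
4. does not host events open to the public → Public Assembly Registration not required.
5. floor area 12,500 square feet ≥ 6,700 square feet; sells alcoholic beverages; manufactures goods on the premises → Large Premises License required.
6. Light Manufacturing Certificate is not required → no effect.
7. Light Manufacturing Certificate is not required → no effect.
8. is a franchise of a national chain (not: is a registered nonprofit); seating 100 < 142 → Regulatory Certificate not required.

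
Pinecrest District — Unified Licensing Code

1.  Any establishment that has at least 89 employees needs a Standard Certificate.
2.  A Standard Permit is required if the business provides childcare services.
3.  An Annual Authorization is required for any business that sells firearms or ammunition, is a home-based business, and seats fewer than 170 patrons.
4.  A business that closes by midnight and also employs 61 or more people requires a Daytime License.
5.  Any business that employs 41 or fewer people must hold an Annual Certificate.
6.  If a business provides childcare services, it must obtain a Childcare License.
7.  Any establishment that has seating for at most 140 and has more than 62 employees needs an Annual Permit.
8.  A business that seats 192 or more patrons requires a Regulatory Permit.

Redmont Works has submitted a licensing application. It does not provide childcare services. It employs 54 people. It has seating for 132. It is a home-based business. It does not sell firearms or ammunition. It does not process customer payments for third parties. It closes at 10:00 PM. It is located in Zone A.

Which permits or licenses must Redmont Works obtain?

None

1. employees 54 < 89 → Standard Certificate not required.
2. does not provide childcare services → Standard Permit not required.
3. does not sell firearms or ammunition; is a home-based business; seating 132 < 170 → Annual Authorization not required.
4. closes 10:00 PM, at/before midnight; employees 54 < 61 → Daytime License not required.
5. employees 54 > 41 → Annual Certificate not required.
6. does not provide childcare services → Childcare License not required.
7. seating 132 ≤ 140; employees 54 ≤ 62 → Annual Permit not required.
8. seating 132 < 192 → Regulatory Permit not required.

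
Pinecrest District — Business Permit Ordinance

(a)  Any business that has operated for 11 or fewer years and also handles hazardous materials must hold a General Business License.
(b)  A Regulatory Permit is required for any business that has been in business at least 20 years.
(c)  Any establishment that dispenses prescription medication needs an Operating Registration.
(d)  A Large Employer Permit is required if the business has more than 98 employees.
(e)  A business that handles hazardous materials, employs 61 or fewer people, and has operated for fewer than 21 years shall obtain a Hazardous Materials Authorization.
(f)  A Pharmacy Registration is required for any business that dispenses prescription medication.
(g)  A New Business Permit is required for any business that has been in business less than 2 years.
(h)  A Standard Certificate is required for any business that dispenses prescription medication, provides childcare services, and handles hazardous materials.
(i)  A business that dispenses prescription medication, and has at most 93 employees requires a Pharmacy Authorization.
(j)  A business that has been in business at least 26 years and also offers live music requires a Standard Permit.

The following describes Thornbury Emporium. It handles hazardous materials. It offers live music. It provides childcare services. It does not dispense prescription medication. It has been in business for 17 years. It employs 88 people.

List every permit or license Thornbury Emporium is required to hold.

(a) years in business 17 > 11; handles hazardous materials → General Business License not required.
(b) years in business 17 < 20 → Regulatory Permit not required.
(c) does not dispense prescription medication → Operating Registration not required.
(d) employees 88 ≤ 98 → Large Employer Permit not required.
(e) handles hazardous materials; employees 88 > 61; years in business 17 < 21 → Hazardous Materials Authorization not required.
(f) does not dispense prescription medication → Pharmacy Registration not required.
(g) years in business 17 ≥ 2 → New Business Permit not required.
(h) does not dispense prescription medication; provides childcare services; handles hazardous materials → Standard Certificate not required.
(i) does not dispense prescription medication; employees 88 ≤ 93 → Pharmacy Authorization not required.
(j) years in business 17 < 26; offers live music → Standard Permit not required.

None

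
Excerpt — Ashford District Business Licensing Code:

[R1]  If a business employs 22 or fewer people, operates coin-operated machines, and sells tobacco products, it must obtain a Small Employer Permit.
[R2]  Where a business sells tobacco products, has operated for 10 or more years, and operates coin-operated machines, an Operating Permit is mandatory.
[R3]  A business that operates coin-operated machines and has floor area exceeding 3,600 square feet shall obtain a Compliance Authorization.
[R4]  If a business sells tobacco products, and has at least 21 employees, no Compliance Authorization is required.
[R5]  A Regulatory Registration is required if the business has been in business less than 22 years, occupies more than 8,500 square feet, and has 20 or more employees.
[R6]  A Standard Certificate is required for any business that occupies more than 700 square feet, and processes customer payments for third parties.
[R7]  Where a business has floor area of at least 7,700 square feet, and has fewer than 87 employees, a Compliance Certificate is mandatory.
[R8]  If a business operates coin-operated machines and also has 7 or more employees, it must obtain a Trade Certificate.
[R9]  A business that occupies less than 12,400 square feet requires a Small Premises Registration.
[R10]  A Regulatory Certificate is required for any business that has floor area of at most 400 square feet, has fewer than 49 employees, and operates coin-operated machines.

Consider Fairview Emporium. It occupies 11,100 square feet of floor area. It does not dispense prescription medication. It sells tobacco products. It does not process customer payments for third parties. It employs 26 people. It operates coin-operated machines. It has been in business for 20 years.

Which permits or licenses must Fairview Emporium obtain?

[R1] employees 26 > 22; operates coin-operated machines; sells tobacco products → Small Employer Permit not required.
[R2] sells tobacco products; years in business 20 ≥ 10; operates coin-operated machines → Operating Permit required.
[R3] operates coin-operated machines; floor area 11,100 square feet > 3,600 square feet → Compliance Authorization required.
[R4] sells tobacco products; employees 26 ≥ 21 → exempt from Compliance Authorization.
[R5] years in business 20 < 22; floor area 11,100 square feet > 8,500 square feet; employees 26 ≥ 20 → Regulatory Registration required.
[R6] floor area 11,100 square feet > 700 square feet; does not process customer payments for third parties → Standard Certificate not required.
[R7] floor area 11,100 square feet ≥ 7,700 square feet; employees 26 < 87 → Compliance Certificate required.
[R8] operates coin-operated machines; employees 26 ≥ 7 → Trade Certificate required.
[R9] floor area 11,100 square feet < 12,400 square feet → Small Premises Registration required.
[R10] floor area 11,100 square feet > 400 square feet; employees 26 < 49; operates coin-operated machines → Regulatory Certificate not required.

Compliance Certificate, Operating Permit, Regulatory Registration, Small Premises Registration, Trade Certificate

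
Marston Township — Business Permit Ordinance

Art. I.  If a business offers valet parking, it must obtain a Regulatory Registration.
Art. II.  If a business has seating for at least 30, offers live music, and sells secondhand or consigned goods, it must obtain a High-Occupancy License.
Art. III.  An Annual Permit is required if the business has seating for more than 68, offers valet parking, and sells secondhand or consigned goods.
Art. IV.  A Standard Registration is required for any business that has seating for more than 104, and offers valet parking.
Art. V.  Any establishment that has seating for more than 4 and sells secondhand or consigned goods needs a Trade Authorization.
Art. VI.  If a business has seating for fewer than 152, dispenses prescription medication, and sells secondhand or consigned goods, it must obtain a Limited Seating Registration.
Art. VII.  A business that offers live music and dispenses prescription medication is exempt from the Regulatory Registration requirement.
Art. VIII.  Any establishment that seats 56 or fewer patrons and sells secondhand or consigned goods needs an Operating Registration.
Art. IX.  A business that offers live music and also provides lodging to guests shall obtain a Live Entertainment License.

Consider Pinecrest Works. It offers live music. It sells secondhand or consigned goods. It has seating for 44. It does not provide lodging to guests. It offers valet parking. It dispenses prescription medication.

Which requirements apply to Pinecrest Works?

High-Occupancy License, Limited Seating Registration, Operating Registration, Trade Authorization

Art. I. offers valet parking → Regulatory Registration required.
Art. II. seating 44 ≥ 30; offers live music; sells secondhand or consigned goods → High-Occupancy License required.
Art. III. seating 44 ≤ 68; offers valet parking; sells secondhand or consigned goods → Annual Permit not required.
Art. IV. seating 44 ≤ 104; offers valet parking → Standard Registration not required.
Art. V. seating 44 > 4; sells secondhand or consigned goods → Trade Authorization required.
Art. VI. seating 44 < 152; dispenses prescription medication; sells secondhand or consigned goods → Limited Seating Registration required.
Art. VII. offers live music; dispenses prescription medication → exempt from Regulatory Registration.
Art. VIII. seating 44 ≤ 56; sells secondhand or consigned goods → Operating Registration required.
Art. IX. offers live music; does not provide lodging to guests → Live Entertainment License not required.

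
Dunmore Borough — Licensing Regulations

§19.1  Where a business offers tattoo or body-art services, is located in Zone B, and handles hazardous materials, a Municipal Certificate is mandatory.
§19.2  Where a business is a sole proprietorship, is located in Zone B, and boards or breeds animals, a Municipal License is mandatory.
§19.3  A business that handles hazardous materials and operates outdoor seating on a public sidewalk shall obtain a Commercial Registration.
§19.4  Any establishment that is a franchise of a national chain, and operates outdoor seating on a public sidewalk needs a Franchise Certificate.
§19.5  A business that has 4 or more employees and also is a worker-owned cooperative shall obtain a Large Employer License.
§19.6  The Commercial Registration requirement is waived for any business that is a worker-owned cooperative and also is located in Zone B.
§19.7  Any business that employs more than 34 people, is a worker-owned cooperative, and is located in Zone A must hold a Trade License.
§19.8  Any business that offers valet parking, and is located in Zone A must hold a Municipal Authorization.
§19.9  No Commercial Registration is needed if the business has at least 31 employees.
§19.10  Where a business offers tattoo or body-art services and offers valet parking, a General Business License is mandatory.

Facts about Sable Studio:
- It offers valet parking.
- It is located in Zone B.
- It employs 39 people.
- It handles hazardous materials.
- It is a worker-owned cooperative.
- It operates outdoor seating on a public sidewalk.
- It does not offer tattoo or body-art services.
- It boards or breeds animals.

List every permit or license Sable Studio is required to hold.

§19.1 does not offer tattoo or body-art services; is located in Zone B; handles hazardous materials → Municipal Certificate not required.
§19.2 is a worker-owned cooperative (not: is a sole proprietorship); is located in Zone B; boards or breeds animals → Municipal License not required.
§19.3 handles hazardous materials; operates outdoor seating on a public sidewalk → Commercial Registration required.
§19.4 is a worker-owned cooperative (not: is a franchise of a national chain); operates outdoor seating on a public sidewalk → Franchise Certificate not required.
§19.5 employees 39 ≥ 4; is a worker-owned cooperative → Large Employer License required.
§19.6 is a worker-owned cooperative; is located in Zone B → exempt from Commercial Registration.
§19.7 employees 39 > 34; is a worker-owned cooperative; is located in Zone B (not: is located in Zone A) → Trade License not required.
§19.8 offers valet parking; is located in Zone B (not: is located in Zone A) → Municipal Authorization not required.
§19.9 employees 39 ≥ 31 → exempt from Commercial Registration.
§19.10 does not offer tattoo or body-art services; offers valet parking → General Business License not required.

Large Employer License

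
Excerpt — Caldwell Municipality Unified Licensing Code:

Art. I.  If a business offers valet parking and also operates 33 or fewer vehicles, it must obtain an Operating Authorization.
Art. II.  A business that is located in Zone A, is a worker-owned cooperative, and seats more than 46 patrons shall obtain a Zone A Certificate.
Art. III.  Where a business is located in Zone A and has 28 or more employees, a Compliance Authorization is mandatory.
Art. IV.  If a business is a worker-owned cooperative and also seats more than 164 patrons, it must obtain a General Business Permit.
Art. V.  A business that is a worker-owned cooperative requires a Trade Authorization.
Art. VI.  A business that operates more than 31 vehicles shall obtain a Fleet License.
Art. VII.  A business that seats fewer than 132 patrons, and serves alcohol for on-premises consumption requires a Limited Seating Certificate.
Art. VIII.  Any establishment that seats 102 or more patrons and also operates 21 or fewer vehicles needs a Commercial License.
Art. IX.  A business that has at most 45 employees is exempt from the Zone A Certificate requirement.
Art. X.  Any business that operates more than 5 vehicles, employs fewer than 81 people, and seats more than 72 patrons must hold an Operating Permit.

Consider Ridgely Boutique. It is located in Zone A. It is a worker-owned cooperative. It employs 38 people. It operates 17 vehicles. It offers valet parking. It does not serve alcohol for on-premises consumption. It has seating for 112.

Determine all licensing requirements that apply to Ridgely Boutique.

Commercial License, Compliance Authorization, Operating Authorization, Operating Permit, Trade Authorization

Art. I. offers valet parking; vehicles 17 ≤ 33 → Operating Authorization required.
Art. II. is located in Zone A; is a worker-owned cooperative; seating 112 > 46 → Zone A Certificate required.
Art. III. is located in Zone A; employees 38 ≥ 28 → Compliance Authorization required.
Art. IV. is a worker-owned cooperative; seating 112 ≤ 164 → General Business Permit not required.
Art. V. is a worker-owned cooperative → Trade Authorization required.
Art. VI. vehicles 17 ≤ 31 → Fleet License not required.
Art. VII. seating 112 < 132; does not serve alcohol for on-premises consumption → Limited Seating Certificate not required.
Art. VIII. seating 112 ≥ 102; vehicles 17 ≤ 21 → Commercial License required.
Art. IX. employees 38 ≤ 45 → exempt from Zone A Certificate.
Art. X. vehicles 17 > 5; employees 38 < 81; seating 112 > 72 → Operating Permit required.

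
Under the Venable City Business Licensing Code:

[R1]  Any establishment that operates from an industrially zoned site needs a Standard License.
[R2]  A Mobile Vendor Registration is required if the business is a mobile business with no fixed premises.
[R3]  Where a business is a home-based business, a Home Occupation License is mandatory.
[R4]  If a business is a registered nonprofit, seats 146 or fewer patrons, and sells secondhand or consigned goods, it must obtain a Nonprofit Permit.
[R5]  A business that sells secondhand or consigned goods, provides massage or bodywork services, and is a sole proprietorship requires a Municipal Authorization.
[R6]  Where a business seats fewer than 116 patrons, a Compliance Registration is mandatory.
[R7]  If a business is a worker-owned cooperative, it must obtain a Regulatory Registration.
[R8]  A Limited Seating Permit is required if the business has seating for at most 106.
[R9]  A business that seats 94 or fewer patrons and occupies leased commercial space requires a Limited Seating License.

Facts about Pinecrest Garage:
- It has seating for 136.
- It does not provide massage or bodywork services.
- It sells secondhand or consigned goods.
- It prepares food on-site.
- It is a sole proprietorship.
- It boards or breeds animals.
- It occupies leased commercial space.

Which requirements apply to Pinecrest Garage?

None

[R1] occupies leased commercial space (not: operates from an industrially zoned site) → Standard License not required.
[R2] occupies leased commercial space (not: is a mobile business with no fixed premises) → Mobile Vendor Registration not required.
[R3] occupies leased commercial space (not: is a home-based business) → Home Occupation License not required.
[R4] is a sole proprietorship (not: is a registered nonprofit); seating 136 ≤ 146; sells secondhand or consigned goods → Nonprofit Permit not required.
[R5] sells secondhand or consigned goods; does not provide massage or bodywork services; is a sole proprietorship → Municipal Authorization not required.
[R6] seating 136 ≥ 116 → Compliance Registration not required.
[R7] is a sole proprietorship (not: is a worker-owned cooperative) → Regulatory Registration not required.
[R8] seating 136 > 106 → Limited Seating Permit not required.
[R9] seating 136 > 94; occupies leased commercial space → Limited Seating License not required.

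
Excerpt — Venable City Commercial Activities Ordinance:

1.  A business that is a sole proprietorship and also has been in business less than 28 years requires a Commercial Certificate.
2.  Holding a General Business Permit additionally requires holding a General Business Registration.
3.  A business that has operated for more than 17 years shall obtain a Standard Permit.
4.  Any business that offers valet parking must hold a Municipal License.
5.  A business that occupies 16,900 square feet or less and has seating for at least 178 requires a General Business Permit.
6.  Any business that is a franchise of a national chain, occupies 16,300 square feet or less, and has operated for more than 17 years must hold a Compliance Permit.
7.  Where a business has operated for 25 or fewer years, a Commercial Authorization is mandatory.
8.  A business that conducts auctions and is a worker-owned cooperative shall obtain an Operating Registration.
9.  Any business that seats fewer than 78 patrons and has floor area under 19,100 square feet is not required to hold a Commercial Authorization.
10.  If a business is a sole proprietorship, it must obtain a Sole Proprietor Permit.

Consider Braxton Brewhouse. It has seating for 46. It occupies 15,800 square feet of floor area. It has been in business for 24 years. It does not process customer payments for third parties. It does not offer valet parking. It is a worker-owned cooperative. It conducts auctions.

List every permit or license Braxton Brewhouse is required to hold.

1. is a worker-owned cooperative (not: is a sole proprietorship); years in business 24 < 28 → Commercial Certificate not required.
2. General Business Permit is not required → no effect.
3. years in business 24 > 17 → Standard Permit required.
4. does not offer valet parking → Municipal License not required.
5. floor area 15,800 square feet ≤ 16,900 square feet; seating 46 < 178 → General Business Permit not required.
6. is a worker-owned cooperative (not: is a franchise of a national chain); floor area 15,800 square feet ≤ 16,300 square feet; years in business 24 > 17 → Compliance Permit not required.
7. years in business 24 ≤ 25 → Commercial Authorization required.
8. conducts auctions; is a worker-owned cooperative → Operating Registration required.
9. seating 46 < 78; floor area 15,800 square feet < 19,100 square feet → exempt from Commercial Authorization.
10. is a worker-owned cooperative (not: is a sole proprietorship) → Sole Proprietor Permit not required.

Operating Registration, Standard Permit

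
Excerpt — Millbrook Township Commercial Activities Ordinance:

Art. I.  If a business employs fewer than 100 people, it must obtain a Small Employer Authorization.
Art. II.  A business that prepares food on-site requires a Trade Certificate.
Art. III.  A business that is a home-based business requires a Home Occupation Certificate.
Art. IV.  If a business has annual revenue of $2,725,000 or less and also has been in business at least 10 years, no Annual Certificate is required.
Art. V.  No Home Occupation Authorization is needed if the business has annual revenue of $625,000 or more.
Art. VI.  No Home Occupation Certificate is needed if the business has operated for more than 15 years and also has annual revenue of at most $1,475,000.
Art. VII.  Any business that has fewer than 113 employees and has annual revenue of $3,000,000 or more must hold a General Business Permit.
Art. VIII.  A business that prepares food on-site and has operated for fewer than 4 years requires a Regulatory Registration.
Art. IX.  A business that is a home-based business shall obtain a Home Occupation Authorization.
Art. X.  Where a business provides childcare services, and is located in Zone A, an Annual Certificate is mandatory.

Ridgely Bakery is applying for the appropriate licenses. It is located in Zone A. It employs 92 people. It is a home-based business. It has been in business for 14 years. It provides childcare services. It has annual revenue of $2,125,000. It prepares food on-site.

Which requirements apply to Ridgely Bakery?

Home Occupation Certificate, Small Employer Authorization, Trade Certificate

Art. I. employees 92 < 100 → Small Employer Authorization required.
Art. II. prepares food on-site → Trade Certificate required.
Art. III. is a home-based business → Home Occupation Certificate required.
Art. IV. revenue $2,125,000 ≤ $2,725,000; years in business 14 ≥ 10 → exempt from Annual Certificate.
Art. V. revenue $2,125,000 ≥ $625,000 → exempt from Home Occupation Authorization.
Art. VI. years in business 14 ≤ 15; revenue $2,125,000 > $1,475,000 → Home Occupation Certificate exemption does not apply.
Art. VII. employees 92 < 113; revenue $2,125,000 < $3,000,000 → General Business Permit not required.
Art. VIII. prepares food on-site; years in business 14 ≥ 4 → Regulatory Registration not required.
Art. IX. is a home-based business → Home Occupation Authorization required.
Art. X. provides childcare services; is located in Zone A → Annual Certificate required.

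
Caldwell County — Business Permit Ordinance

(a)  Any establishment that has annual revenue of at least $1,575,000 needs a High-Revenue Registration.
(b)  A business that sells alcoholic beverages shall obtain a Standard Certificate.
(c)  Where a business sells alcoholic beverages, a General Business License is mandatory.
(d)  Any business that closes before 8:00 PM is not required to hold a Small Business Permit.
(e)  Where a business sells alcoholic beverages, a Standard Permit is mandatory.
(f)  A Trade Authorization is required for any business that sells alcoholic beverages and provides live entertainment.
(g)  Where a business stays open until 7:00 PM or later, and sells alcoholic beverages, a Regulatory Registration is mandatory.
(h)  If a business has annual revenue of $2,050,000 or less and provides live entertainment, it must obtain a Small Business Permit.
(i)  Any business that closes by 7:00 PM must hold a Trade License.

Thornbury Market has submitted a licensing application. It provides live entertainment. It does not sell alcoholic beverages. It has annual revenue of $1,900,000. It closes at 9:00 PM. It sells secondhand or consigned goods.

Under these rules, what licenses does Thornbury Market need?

High-Revenue Registration, Small Business Permit

(a) revenue $1,900,000 ≥ $1,575,000 → High-Revenue Registration required.
(b) does not sell alcoholic beverages → Standard Certificate not required.
(c) does not sell alcoholic beverages → General Business License not required.
(d) closes 9:00 PM, after 8:00 PM → Small Business Permit exemption does not apply.
(e) does not sell alcoholic beverages → Standard Permit not required.
(f) does not sell alcoholic beverages; provides live entertainment → Trade Authorization not required.
(g) closes 9:00 PM, after 7:00 PM; does not sell alcoholic beverages → Regulatory Registration not required.
(h) revenue $1,900,000 ≤ $2,050,000; provides live entertainment → Small Business Permit required.
(i) closes 9:00 PM, after 7:00 PM → Trade License not required.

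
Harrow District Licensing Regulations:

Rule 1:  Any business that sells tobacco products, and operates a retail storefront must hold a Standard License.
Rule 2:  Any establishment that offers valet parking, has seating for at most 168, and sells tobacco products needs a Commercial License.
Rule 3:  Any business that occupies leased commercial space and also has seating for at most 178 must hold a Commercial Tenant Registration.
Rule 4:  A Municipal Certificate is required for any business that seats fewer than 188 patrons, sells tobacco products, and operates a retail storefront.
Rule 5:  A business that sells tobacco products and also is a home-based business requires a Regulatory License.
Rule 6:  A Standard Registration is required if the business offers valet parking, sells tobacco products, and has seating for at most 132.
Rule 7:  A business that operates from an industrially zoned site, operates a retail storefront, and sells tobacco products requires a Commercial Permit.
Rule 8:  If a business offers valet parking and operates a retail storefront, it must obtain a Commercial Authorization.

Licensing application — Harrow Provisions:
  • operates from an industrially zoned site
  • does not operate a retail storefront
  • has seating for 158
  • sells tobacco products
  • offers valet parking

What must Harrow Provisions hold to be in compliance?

Rule 1: sells tobacco products; does not operate a retail storefront → Standard License not required.
Rule 2: offers valet parking; seating 158 ≤ 168; sells tobacco products → Commercial License required.
Rule 3: operates from an industrially zoned site (not: occupies leased commercial space); seating 158 ≤ 178 → Commercial Tenant Registration not required.
Rule 4: seating 158 < 188; sells tobacco products; does not operate a retail storefront → Municipal Certificate not required.
Rule 5: sells tobacco products; operates from an industrially zoned site (not: is a home-based business) → Regulatory License not required.
Rule 6: offers valet parking; sells tobacco products; seating 158 > 132 → Standard Registration not required.
Rule 7: operates from an industrially zoned site; does not operate a retail storefront; sells tobacco products → Commercial Permit not required.
Rule 8: offers valet parking; does not operate a retail storefront → Commercial Authorization not required.

Commercial License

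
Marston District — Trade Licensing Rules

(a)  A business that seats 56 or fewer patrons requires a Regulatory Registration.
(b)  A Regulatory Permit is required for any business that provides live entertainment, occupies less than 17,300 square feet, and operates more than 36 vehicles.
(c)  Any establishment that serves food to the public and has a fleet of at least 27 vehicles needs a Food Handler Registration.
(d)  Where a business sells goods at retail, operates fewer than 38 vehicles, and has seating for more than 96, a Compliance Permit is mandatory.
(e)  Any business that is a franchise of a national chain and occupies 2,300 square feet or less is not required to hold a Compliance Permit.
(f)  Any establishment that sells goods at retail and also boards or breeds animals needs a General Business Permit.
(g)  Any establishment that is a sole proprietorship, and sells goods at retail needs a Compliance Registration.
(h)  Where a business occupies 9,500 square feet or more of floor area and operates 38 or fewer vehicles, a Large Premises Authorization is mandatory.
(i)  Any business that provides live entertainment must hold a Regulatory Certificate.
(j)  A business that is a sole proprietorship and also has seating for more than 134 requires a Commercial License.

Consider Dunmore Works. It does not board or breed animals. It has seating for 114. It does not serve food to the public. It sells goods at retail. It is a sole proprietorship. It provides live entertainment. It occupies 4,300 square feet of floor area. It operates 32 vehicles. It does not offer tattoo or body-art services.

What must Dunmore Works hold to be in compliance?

(a) seating 114 > 56 → Regulatory Registration not required.
(b) provides live entertainment; floor area 4,300 square feet < 17,300 square feet; vehicles 32 ≤ 36 → Regulatory Permit not required.
(c) does not serve food to the public; vehicles 32 ≥ 27 → Food Handler Registration not required.
(d) sells goods at retail; vehicles 32 < 38; seating 114 > 96 → Compliance Permit required.
(e) is a sole proprietorship (not: is a franchise of a national chain); floor area 4,300 square feet > 2,300 square feet → Compliance Permit exemption does not apply.
(f) sells goods at retail; does not board or breed animals → General Business Permit not required.
(g) is a sole proprietorship; sells goods at retail → Compliance Registration required.
(h) floor area 4,300 square feet < 9,500 square feet; vehicles 32 ≤ 38 → Large Premises Authorization not required.
(i) provides live entertainment → Regulatory Certificate required.
(j) is a sole proprietorship; seating 114 ≤ 134 → Commercial License not required.

Compliance Permit, Compliance Registration, Regulatory Certificate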